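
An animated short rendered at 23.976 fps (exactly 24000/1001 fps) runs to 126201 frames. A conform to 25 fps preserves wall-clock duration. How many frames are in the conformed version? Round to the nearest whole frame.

Frames at target rate = 126201 × (25) / (24000/1001) = 42109067/320 ≈ 131590.834.
Nearest whole frame: 131591.

131591 frames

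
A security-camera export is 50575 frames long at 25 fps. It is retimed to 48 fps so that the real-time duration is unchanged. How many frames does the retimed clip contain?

97104 frames

Target frames = source frames × (target rate / source rate) = 50575 × (48)/(25) = 50575 × 48/25 = 97104.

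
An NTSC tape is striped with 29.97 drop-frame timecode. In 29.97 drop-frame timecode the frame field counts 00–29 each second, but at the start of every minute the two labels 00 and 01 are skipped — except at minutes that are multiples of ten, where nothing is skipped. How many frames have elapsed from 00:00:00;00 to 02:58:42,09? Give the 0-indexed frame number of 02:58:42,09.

Complete 10-minute blocks: 17, each 17982 frames → 305694.
Remaining 8 whole minutes in the current block: 1800 + 7 × 1798 = 14386 frames.
Within the current minute: 42 × 30 + 9 − 2 = 1267 (labels ;00/;01 skipped at this minute). Total = 305694 + 14386 + 1267 = 321347.

321347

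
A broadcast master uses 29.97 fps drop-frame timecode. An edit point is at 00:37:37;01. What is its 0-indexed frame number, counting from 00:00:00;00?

Complete 10-minute blocks: 3, each 17982 frames → 53946.
Remaining 7 whole minutes in the current block: 1800 + 6 × 1798 = 12588 frames.
Within the current minute: 37 × 30 + 1 − 2 = 1109 (labels ;00/;01 skipped at this minute). Total = 53946 + 12588 + 1109 = 67643.

67643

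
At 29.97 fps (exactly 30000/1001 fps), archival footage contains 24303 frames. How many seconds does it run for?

810.9101 seconds

Running time = 24303 / (30000/1001) = 810.9101 s.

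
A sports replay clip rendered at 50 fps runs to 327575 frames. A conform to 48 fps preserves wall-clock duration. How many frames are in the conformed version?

Target frames = source frames × (target rate / source rate) = 327575 × (48)/(50) = 327575 × 24/25 = 314472.

314472 frames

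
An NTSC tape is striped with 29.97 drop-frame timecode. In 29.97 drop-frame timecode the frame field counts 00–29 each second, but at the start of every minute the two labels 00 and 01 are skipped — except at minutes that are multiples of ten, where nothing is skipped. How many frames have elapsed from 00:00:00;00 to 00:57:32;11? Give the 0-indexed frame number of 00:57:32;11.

103467

As if non-drop at 30 labels/s: (0 × 3600 + 57 × 60 + 32) × 30 + 11 = 103571.
Minute boundaries passed: 57; those not divisible by 10: 57 − 5 = 52; dropped labels = 2 × 52 = 104.
Actual frame index = 103571 − 104 = 103467.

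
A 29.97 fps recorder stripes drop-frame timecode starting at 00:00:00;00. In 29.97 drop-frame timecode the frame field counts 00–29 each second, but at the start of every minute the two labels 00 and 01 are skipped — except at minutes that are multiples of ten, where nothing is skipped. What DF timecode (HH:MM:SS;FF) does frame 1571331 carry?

Ten DF minutes hold 17982 frames, so frame 1571331 lies in block 87 (frames 1564434–1582415) with 6897 frames into that block.
The block's first minute is 1800 frames and the rest 1798 each; 6897 frames reaches minute 3, so 87 × 18 + 3 × 2 = 1572 labels have been skipped so far.
Adding those back, label number 1571331 + 1572 = 1572903 at 30 labels/s is 52430 s + 3 f = 14 h 33 min 50 s frame 3, i.e. 14:33:50;03.

14:33:50;03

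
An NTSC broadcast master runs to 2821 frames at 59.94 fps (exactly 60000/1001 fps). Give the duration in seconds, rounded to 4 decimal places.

47.0637 seconds

Running time = 2821 × 1001/60000 = 2823821/60000 s ≈ 47.0637 s.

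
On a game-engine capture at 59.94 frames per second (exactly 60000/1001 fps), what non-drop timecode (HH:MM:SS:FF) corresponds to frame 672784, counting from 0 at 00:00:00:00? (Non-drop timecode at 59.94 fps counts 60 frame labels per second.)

672784 ÷ 60 = 11213 full seconds, remainder 4 frames.
11213 s = 3 h 6 min 53 s.
Timecode: 03:06:53:04.

03:06:53:04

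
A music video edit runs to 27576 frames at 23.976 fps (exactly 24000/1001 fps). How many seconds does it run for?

Running time = 27576 / (24000/1001) = 1150.149 s.

1150.149 seconds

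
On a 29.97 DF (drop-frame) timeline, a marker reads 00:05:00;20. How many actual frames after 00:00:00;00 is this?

9010

Complete 10-minute blocks: 0, each 17982 frames → 0.
Remaining 5 whole minutes in the current block: 1800 + 4 × 1798 = 8992 frames.
Within the current minute: 0 × 30 + 20 − 2 = 18 (labels ;00/;01 skipped at this minute). Total = 0 + 8992 + 18 = 9010.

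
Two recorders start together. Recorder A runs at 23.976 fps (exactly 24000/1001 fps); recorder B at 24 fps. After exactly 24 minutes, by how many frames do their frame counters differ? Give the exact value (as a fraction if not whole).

34560/1001 frames

24 min = 1440 s.
A emits 24000/1001 × 1440 = 34560000/1001 frames; B emits 24 × 1440 = 34560.
Difference = 34560/1001 frames (≈ 34.5255); B is ahead of A.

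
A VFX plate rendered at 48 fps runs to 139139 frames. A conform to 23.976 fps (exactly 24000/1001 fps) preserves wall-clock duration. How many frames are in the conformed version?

Target frames = source frames × (target rate / source rate) = 139139 × (24000/1001)/(48) = 139139 × 500/1001 = 69500.

69500 frames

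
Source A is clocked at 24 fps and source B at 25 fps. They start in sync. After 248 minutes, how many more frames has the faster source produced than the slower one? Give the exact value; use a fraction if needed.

248 min = 14880 s.
A emits 24 × 14880 = 357120 frames; B emits 25 × 14880 = 372000.
Difference = 14880 frames; B is ahead of A.

14880 frames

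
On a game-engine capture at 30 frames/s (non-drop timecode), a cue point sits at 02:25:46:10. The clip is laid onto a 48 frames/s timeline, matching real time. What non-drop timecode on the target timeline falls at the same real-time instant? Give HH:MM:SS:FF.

Source frame index: (2×3600 + 25×60 + 46) × 30 + 10 = 262390.
Real time: 262390 / (30) = 26239/3 s.
Target frame: (26239/3) × (48) = 419824.
At 48 labels/s: frame 419824 → 02:25:46:16.

02:25:46:16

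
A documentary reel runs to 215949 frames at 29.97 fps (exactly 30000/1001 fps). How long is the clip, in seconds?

Running time = 215949 / (30000/1001) = 7205.4983 s.

7205.4983 seconds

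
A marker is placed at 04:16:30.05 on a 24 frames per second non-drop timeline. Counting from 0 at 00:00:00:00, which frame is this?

Total seconds to the label: (4 × 3600 + 16 × 60 + 30) = 15390.
Frame index = 15390 × 24 + 5 = 369365.

369365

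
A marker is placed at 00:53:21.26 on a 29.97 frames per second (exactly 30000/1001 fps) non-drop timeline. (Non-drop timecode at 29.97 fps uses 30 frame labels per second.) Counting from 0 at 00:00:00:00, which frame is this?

96056

Total seconds to the label: (0 × 3600 + 53 × 60 + 21) = 3201.
Frame index = 3201 × 30 + 26 = 96056.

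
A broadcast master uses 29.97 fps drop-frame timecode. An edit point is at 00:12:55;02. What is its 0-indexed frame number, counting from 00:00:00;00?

Complete 10-minute blocks: 1, each 17982 frames → 17982.
Remaining 2 whole minutes in the current block: 1800 + 1 × 1798 = 3598 frames.
Within the current minute: 55 × 30 + 2 − 2 = 1650 (labels ;00/;01 skipped at this minute). Total = 17982 + 3598 + 1650 = 23230.

23230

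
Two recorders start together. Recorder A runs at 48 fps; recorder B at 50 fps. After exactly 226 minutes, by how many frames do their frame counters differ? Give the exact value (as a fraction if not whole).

27120 frames

226 min = 13560 s.
A emits 48 × 13560 = 650880 frames; B emits 50 × 13560 = 678000.
Difference = 27120 frames; B is ahead of A.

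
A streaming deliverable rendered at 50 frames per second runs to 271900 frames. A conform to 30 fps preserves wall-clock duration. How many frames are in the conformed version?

Target frames = source frames × (target rate / source rate) = 271900 × (30)/(50) = 271900 × 3/5 = 163140.

163140 frames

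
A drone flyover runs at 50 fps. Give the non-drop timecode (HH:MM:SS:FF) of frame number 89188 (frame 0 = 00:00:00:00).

89188 ÷ 50 = 1783 full seconds, remainder 38 frames.
1783 s = 0 h 29 min 43 s.
Timecode: 00:29:43:38.

00:29:43:38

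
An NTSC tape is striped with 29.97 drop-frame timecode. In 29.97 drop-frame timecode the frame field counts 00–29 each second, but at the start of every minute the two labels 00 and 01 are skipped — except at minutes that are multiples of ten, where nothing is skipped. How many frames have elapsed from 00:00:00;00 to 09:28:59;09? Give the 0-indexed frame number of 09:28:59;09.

1023155

Complete 10-minute blocks: 56, each 17982 frames → 1006992.
Remaining 8 whole minutes in the current block: 1800 + 7 × 1798 = 14386 frames.
Within the current minute: 59 × 30 + 9 − 2 = 1777 (labels ;00/;01 skipped at this minute). Total = 1006992 + 14386 + 1777 = 1023155.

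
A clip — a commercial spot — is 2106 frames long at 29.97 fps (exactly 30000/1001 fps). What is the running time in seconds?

70.2702 seconds

Running time = 2106 / (30000/1001) = 70.2702 s.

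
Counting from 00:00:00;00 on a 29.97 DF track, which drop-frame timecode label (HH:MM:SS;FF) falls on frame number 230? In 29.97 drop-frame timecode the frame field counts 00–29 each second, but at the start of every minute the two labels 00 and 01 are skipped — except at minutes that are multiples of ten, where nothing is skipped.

00:00:07;20

Ten DF minutes hold 17982 frames, so frame 230 lies in block 0 (frames 0–17981) with 230 frames into that block.
The block's first minute is 1800 frames and the rest 1798 each; 230 frames reaches minute 0, so 0 × 18 + 0 × 2 = 0 labels have been skipped so far.
Adding those back, label number 230 + 0 = 230 at 30 labels/s is 7 s + 20 f = 0 h 0 min 7 s frame 20, i.e. 00:00:07;20.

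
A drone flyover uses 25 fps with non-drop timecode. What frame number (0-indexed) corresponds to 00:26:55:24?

Total seconds to the label: (0 × 3600 + 26 × 60 + 55) = 1615.
Frame index = 1615 × 25 + 24 = 40399.

frame 40399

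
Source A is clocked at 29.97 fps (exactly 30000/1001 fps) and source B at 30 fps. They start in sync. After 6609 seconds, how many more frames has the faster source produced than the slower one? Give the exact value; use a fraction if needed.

A emits 30000/1001 × 6609 = 198270000/1001 frames; B emits 30 × 6609 = 198270.
Difference = 198270/1001 frames (≈ 198.0719); B is ahead of A.

198270/1001 frames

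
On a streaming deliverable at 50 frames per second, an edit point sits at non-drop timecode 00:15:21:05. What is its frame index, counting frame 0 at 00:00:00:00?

Total seconds to the label: (0 × 3600 + 15 × 60 + 21) = 921.
Frame index = 921 × 50 + 5 = 46055.

frame 46055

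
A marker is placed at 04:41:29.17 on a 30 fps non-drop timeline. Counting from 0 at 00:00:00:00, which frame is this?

frame 506687

Total seconds to the label: (4 × 3600 + 41 × 60 + 29) = 16889.
Frame index = 16889 × 30 + 17 = 506687.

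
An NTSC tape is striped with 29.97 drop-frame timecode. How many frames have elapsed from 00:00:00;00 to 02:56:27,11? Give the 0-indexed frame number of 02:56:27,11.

317303

Complete 10-minute blocks: 17, each 17982 frames → 305694.
Remaining 6 whole minutes in the current block: 1800 + 5 × 1798 = 10790 frames.
Within the current minute: 27 × 30 + 11 − 2 = 819 (labels ;00/;01 skipped at this minute). Total = 305694 + 10790 + 819 = 317303.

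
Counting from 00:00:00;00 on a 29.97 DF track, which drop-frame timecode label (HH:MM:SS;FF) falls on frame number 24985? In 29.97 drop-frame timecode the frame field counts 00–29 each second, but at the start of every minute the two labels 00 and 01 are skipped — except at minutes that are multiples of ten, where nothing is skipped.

00:13:53;19

Each 10-minute DF block holds 10 × 60 × 30 − 9 × 2 = 17982 frames. 24985 ÷ 17982 → 1 full block, remainder 7003.
Within the partial block the first minute is 1800 frames and each further minute 1798, so 3 further minute boundaries passed. Total skipped labels = 18 × 1 + 2 × 3 = 24.
Non-drop label index = 24985 + 24 = 25009; at 30 labels/s that is 00:13:53:19, i.e. DF 00:13:53;19.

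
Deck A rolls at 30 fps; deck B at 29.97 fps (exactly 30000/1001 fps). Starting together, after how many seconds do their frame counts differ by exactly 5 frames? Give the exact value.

The gap grows by |30000/1001 − 30| = 30/1001 frames per second.
Time for a 5-frame gap: 5 ÷ (30/1001) = 1001/6 s.

1001/6 seconds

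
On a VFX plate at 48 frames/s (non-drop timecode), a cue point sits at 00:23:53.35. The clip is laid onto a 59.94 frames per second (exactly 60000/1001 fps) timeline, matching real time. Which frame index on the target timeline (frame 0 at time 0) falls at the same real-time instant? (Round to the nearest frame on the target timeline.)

frame 85938

Source frame index: (0×3600 + 23×60 + 53) × 48 + 35 = 68819.
Real time: 68819 / (48) = 68819/48 s.
Target frame: (68819/48) × (60000/1001) = 86023750/1001 ≈ 85937.812 → 85938.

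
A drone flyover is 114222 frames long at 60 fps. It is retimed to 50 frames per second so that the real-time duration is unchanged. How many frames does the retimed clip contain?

95185 frames

Target frames = source frames × (target rate / source rate) = 114222 × (50)/(60) = 114222 × 5/6 = 95185.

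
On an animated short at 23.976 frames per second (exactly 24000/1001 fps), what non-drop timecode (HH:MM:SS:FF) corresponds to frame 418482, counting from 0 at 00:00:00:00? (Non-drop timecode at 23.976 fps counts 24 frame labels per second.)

04:50:36:18

418482 ÷ 24 = 17436 full seconds, remainder 18 frames.
17436 s = 4 h 50 min 36 s.
Timecode: 04:50:36:18.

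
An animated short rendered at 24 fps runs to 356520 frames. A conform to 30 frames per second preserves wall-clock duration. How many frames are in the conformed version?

Target frames = source frames × (target rate / source rate) = 356520 × (30)/(24) = 356520 × 5/4 = 445650.

445650 frames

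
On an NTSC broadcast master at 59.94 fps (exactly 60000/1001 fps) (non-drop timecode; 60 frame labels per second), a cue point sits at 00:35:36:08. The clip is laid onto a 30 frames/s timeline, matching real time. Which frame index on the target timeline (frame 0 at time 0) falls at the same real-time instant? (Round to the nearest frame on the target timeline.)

Source frame index: (0×3600 + 35×60 + 36) × 60 + 8 = 128168.
Real time: 128168 / (60000/1001) = 16037021/7500 s.
Target frame: (16037021/7500) × (30) = 16037021/250 ≈ 64148.084 → 64148.

frame 64148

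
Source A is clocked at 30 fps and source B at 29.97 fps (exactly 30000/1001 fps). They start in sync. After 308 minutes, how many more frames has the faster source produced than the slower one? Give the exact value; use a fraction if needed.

308 min = 18480 s.
A emits 30 × 18480 = 554400 frames; B emits 30000/1001 × 18480 = 7200000/13.
Difference = 7200/13 frames (≈ 553.8462); B is behind A.

7200/13 frames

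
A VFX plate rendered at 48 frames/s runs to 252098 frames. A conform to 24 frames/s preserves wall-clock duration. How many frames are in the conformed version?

126049 frames

Target frames = source frames × (target rate / source rate) = 252098 × (24)/(48) = 252098 × 1/2 = 126049.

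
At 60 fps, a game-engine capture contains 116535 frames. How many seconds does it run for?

Running time = 116535 / (60) = 1942.25 s.

1942.25 seconds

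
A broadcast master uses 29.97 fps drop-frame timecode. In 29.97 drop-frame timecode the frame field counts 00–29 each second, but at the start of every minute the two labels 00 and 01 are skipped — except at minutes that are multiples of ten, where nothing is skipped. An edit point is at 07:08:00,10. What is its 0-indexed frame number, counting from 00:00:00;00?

Complete 10-minute blocks: 42, each 17982 frames → 755244.
Remaining 8 whole minutes in the current block: 1800 + 7 × 1798 = 14386 frames.
Within the current minute: 0 × 30 + 10 − 2 = 8 (labels ;00/;01 skipped at this minute). Total = 755244 + 14386 + 8 = 769638.

769638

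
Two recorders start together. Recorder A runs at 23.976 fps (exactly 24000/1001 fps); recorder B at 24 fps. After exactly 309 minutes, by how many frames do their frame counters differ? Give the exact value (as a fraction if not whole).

444960/1001 frames

309 min = 18540 s.
A emits 24000/1001 × 18540 = 444960000/1001 frames; B emits 24 × 18540 = 444960.
Difference = 444960/1001 frames (≈ 444.5155); B is ahead of A.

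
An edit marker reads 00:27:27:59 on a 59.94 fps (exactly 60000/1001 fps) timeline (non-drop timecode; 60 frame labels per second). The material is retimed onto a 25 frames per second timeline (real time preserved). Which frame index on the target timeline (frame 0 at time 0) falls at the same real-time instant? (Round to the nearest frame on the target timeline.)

frame 41241

Source frame index: (0×3600 + 27×60 + 27) × 60 + 59 = 98879.
Real time: 98879 / (60000/1001) = 98977879/60000 s.
Target frame: (98977879/60000) × (25) = 98977879/2400 ≈ 41240.783 → 41241.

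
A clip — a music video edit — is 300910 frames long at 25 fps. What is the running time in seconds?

Running time = 300910 / (25) = 12036.4 s.

12036.4 seconds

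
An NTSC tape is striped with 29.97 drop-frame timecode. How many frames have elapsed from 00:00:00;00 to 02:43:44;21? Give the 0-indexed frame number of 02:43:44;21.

Complete 10-minute blocks: 16, each 17982 frames → 287712.
Remaining 3 whole minutes in the current block: 1800 + 2 × 1798 = 5396 frames.
Within the current minute: 44 × 30 + 21 − 2 = 1339 (labels ;00/;01 skipped at this minute). Total = 287712 + 5396 + 1339 = 294447.

294447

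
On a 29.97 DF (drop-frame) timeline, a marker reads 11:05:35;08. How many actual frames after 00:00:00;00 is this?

1196860

Complete 10-minute blocks: 66, each 17982 frames → 1186812.
Remaining 5 whole minutes in the current block: 1800 + 4 × 1798 = 8992 frames.
Within the current minute: 35 × 30 + 8 − 2 = 1056 (labels ;00/;01 skipped at this minute). Total = 1186812 + 8992 + 1056 = 1196860.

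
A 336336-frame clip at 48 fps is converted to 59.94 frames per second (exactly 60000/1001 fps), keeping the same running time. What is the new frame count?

Target frames = source frames × (target rate / source rate) = 336336 × (60000/1001)/(48) = 336336 × 1250/1001 = 420000.

420000 frames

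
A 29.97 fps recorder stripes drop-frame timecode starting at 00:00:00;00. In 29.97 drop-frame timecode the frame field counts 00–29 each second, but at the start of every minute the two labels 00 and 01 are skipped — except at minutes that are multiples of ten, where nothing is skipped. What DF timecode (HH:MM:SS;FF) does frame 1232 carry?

00:00:41;02

Each 10-minute DF block holds 10 × 60 × 30 − 9 × 2 = 17982 frames. 1232 ÷ 17982 → 0 full blocks, remainder 1232.
Within the partial block the first minute is 1800 frames and each further minute 1798, so 0 further minute boundaries passed. Total skipped labels = 18 × 0 + 2 × 0 = 0.
Non-drop label index = 1232 + 0 = 1232; at 30 labels/s that is 00:00:41:02, i.e. DF 00:00:41;02.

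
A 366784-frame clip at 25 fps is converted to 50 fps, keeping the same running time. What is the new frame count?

Target frames = source frames × (target rate / source rate) = 366784 × (50)/(25) = 366784 × 2 = 733568.

733568 frames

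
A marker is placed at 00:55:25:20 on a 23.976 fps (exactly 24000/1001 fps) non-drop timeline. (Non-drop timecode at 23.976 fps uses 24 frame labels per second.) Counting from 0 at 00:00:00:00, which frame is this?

Total seconds to the label: (0 × 3600 + 55 × 60 + 25) = 3325.
Frame index = 3325 × 24 + 20 = 79820.

79820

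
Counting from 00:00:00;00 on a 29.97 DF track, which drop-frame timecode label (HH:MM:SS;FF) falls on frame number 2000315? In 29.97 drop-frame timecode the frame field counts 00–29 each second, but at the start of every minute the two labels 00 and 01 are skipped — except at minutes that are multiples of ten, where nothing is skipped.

Each 10-minute DF block holds 10 × 60 × 30 − 9 × 2 = 17982 frames. 2000315 ÷ 17982 → 111 full blocks, remainder 4313.
Within the partial block the first minute is 1800 frames and each further minute 1798, so 2 further minute boundaries passed. Total skipped labels = 18 × 111 + 2 × 2 = 2002.
Non-drop label index = 2000315 + 2002 = 2002317; at 30 labels/s that is 18:32:23:27, i.e. DF 18:32:23;27.

18:32:23;27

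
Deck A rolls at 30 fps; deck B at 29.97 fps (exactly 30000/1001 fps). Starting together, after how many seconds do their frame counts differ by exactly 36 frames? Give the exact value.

The gap grows by |30000/1001 − 30| = 30/1001 frames per second.
Time for a 36-frame gap: 36 ÷ (30/1001) = 1201.2 s.

1201.2 seconds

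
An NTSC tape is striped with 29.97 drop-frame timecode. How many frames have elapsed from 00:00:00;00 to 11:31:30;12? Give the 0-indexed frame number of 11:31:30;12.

Complete 10-minute blocks: 69, each 17982 frames → 1240758.
Remaining 1 whole minute in the current block: 1800 + 0 × 1798 = 1800 frames.
Within the current minute: 30 × 30 + 12 − 2 = 910 (labels ;00/;01 skipped at this minute). Total = 1240758 + 1800 + 910 = 1243468.

1243468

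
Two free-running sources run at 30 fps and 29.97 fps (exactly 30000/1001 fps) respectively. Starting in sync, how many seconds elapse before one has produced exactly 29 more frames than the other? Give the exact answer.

29029/30 seconds

The gap grows by |30000/1001 − 30| = 30/1001 frames per second.
Time for a 29-frame gap: 29 ÷ (30/1001) = 29029/30 s.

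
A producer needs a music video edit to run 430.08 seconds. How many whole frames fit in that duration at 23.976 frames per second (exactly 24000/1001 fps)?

10311 frames

Frames = 430.08 × 24000/1001 = 1474560/143 ≈ 10311.6084.
Complete frames: 10311.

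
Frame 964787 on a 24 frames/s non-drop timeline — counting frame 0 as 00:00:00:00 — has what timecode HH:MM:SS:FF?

964787 ÷ 24 = 40199 full seconds, remainder 11 frames.
40199 s = 11 h 9 min 59 s.
Timecode: 11:09:59:11.

11:09:59:11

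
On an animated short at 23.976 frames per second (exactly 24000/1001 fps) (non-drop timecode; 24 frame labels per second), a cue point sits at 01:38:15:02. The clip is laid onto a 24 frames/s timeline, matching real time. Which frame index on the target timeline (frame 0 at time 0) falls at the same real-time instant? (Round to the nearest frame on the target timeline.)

frame 141623

Source frame index: (1×3600 + 38×60 + 15) × 24 + 2 = 141482.
Real time: 141482 / (24000/1001) = 70811741/12000 s.
Target frame: (70811741/12000) × (24) = 70811741/500 ≈ 141623.482 → 141623.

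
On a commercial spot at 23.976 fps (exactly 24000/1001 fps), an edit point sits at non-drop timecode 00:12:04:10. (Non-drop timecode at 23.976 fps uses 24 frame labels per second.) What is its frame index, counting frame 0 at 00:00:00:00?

Total seconds to the label: (0 × 3600 + 12 × 60 + 4) = 724.
Frame index = 724 × 24 + 10 = 17386.

frame 17386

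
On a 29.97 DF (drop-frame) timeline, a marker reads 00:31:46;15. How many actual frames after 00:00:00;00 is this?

57139

Complete 10-minute blocks: 3, each 17982 frames → 53946.
Remaining 1 whole minute in the current block: 1800 + 0 × 1798 = 1800 frames.
Within the current minute: 46 × 30 + 15 − 2 = 1393 (labels ;00/;01 skipped at this minute). Total = 53946 + 1800 + 1393 = 57139.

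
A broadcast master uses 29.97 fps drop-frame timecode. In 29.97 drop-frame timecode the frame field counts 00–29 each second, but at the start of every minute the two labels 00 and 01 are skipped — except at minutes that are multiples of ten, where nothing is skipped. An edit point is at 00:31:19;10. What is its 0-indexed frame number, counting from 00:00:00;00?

56324

Complete 10-minute blocks: 3, each 17982 frames → 53946.
Remaining 1 whole minute in the current block: 1800 + 0 × 1798 = 1800 frames.
Within the current minute: 19 × 30 + 10 − 2 = 578 (labels ;00/;01 skipped at this minute). Total = 53946 + 1800 + 578 = 56324.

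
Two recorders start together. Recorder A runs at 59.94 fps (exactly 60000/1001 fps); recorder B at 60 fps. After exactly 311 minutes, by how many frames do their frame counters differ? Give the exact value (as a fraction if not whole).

1119600/1001 frames

311 min = 18660 s.
A emits 60000/1001 × 18660 = 1119600000/1001 frames; B emits 60 × 18660 = 1119600.
Difference = 1119600/1001 frames (≈ 1118.4815); B is ahead of A.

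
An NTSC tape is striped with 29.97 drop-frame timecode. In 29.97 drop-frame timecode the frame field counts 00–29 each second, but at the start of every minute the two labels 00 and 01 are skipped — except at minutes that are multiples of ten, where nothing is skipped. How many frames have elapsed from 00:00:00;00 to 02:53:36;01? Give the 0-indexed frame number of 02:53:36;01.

312169

Complete 10-minute blocks: 17, each 17982 frames → 305694.
Remaining 3 whole minutes in the current block: 1800 + 2 × 1798 = 5396 frames.
Within the current minute: 36 × 30 + 1 − 2 = 1079 (labels ;00/;01 skipped at this minute). Total = 305694 + 5396 + 1079 = 312169.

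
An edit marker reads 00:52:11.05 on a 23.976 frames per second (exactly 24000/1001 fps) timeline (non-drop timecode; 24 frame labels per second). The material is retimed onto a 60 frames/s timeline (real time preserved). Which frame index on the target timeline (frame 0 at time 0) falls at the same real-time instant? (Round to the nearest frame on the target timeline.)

frame 188060

Source frame index: (0×3600 + 52×60 + 11) × 24 + 5 = 75149.
Real time: 75149 / (24000/1001) = 75224149/24000 s.
Target frame: (75224149/24000) × (60) = 75224149/400 ≈ 188060.372 → 188060.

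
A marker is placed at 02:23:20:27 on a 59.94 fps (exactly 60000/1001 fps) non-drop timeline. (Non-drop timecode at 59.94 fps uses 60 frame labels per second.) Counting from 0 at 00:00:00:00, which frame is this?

Total seconds to the label: (2 × 3600 + 23 × 60 + 20) = 8600.
Frame index = 8600 × 60 + 27 = 516027.

frame 516027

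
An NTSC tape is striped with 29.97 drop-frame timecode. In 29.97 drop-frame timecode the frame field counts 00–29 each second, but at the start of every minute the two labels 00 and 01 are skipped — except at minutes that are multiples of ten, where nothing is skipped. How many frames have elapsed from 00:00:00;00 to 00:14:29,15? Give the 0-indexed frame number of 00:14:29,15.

26059

As if non-drop at 30 labels/s: (0 × 3600 + 14 × 60 + 29) × 30 + 15 = 26085.
Minute boundaries passed: 14; those not divisible by 10: 14 − 1 = 13; dropped labels = 2 × 13 = 26.
Actual frame index = 26085 − 26 = 26059.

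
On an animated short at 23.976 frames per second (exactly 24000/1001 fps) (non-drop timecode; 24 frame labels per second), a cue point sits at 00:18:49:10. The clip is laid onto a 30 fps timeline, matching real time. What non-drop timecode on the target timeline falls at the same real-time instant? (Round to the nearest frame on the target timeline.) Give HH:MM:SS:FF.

Source frame index: (0×3600 + 18×60 + 49) × 24 + 10 = 27106.
Real time: 27106 / (24000/1001) = 13566553/12000 s.
Target frame: (13566553/12000) × (30) = 13566553/400 ≈ 33916.382 → 33916.
At 30 labels/s: frame 33916 → 00:18:50:16.

00:18:50:16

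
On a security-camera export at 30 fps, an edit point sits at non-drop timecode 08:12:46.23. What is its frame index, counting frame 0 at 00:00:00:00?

Total seconds to the label: (8 × 3600 + 12 × 60 + 46) = 29566.
Frame index = 29566 × 30 + 23 = 887003.

887003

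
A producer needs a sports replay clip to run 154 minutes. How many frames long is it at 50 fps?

154 min = 9240 s.
Frames = 9240 × 50 = 462000.

462000 frames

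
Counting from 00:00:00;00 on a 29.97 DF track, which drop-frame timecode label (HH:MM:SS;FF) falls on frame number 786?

Ten DF minutes hold 17982 frames, so frame 786 lies in block 0 (frames 0–17981) with 786 frames into that block.
The block's first minute is 1800 frames and the rest 1798 each; 786 frames reaches minute 0, so 0 × 18 + 0 × 2 = 0 labels have been skipped so far.
Adding those back, label number 786 + 0 = 786 at 30 labels/s is 26 s + 6 f = 0 h 0 min 26 s frame 6, i.e. 00:00:26;06.

00:00:26;06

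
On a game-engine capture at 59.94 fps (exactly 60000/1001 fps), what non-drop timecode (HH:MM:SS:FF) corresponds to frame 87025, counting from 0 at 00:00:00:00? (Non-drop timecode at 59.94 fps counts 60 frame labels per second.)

00:24:10:25

87025 ÷ 60 = 1450 full seconds, remainder 25 frames.
1450 s = 0 h 24 min 10 s.
Timecode: 00:24:10:25.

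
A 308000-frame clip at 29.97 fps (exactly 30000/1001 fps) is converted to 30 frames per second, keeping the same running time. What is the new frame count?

308308 frames

Target frames = source frames × (target rate / source rate) = 308000 × (30)/(30000/1001) = 308000 × 1001/1000 = 308308.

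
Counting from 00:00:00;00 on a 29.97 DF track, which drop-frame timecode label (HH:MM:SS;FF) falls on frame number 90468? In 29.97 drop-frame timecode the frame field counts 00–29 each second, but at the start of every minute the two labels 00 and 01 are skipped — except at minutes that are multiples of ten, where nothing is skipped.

00:50:18;18

Each 10-minute DF block holds 10 × 60 × 30 − 9 × 2 = 17982 frames. 90468 ÷ 17982 → 5 full blocks, remainder 558.
Within the partial block the first minute is 1800 frames and each further minute 1798, so 0 further minute boundaries passed. Total skipped labels = 18 × 5 + 2 × 0 = 90.
Non-drop label index = 90468 + 90 = 90558; at 30 labels/s that is 00:50:18:18, i.e. DF 00:50:18;18.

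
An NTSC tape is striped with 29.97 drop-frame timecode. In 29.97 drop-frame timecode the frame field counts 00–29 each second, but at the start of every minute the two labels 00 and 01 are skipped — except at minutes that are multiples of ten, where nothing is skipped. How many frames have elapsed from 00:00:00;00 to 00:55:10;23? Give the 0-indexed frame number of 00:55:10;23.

As if non-drop at 30 labels/s: (0 × 3600 + 55 × 60 + 10) × 30 + 23 = 99323.
Minute boundaries passed: 55; those not divisible by 10: 55 − 5 = 50; dropped labels = 2 × 50 = 100.
Actual frame index = 99323 − 100 = 99223.

99223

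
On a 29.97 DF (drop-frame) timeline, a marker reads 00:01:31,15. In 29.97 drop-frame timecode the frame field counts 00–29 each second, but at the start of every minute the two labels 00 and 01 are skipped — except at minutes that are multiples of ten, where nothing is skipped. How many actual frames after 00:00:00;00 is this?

2743

As if non-drop at 30 labels/s: (0 × 3600 + 1 × 60 + 31) × 30 + 15 = 2745.
Minute boundaries passed: 1; those not divisible by 10: 1 − 0 = 1; dropped labels = 2 × 1 = 2.
Actual frame index = 2745 − 2 = 2743.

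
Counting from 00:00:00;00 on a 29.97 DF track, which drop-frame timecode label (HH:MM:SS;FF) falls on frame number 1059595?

09:49:15;07

Each 10-minute DF block holds 10 × 60 × 30 − 9 × 2 = 17982 frames. 1059595 ÷ 17982 → 58 full blocks, remainder 16639.
Within the partial block the first minute is 1800 frames and each further minute 1798, so 9 further minute boundaries passed. Total skipped labels = 18 × 58 + 2 × 9 = 1062.
Non-drop label index = 1059595 + 1062 = 1060657; at 30 labels/s that is 09:49:15:07, i.e. DF 09:49:15;07.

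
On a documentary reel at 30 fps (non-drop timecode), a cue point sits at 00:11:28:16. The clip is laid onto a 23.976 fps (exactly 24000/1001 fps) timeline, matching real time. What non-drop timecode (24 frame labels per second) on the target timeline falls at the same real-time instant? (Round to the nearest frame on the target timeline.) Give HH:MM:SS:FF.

00:11:27:20

Source frame index: (0×3600 + 11×60 + 28) × 30 + 16 = 20656.
Real time: 20656 / (30) = 10328/15 s.
Target frame: (10328/15) × (24000/1001) = 16524800/1001 ≈ 16508.292 → 16508.
At 24 labels/s: frame 16508 → 00:11:27:20.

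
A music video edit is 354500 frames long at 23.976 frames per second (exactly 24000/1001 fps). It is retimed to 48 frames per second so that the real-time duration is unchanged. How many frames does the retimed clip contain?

709709 frames

Target frames = source frames × (target rate / source rate) = 354500 × (48)/(24000/1001) = 354500 × 1001/500 = 709709.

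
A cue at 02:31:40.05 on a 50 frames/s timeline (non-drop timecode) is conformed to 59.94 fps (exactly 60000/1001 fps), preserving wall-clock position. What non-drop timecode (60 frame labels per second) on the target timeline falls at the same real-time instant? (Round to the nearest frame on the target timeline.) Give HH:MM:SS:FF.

02:31:31:01

Source frame index: (2×3600 + 31×60 + 40) × 50 + 5 = 455005.
Real time: 455005 / (50) = 91001/10 s.
Target frame: (91001/10) × (60000/1001) = 546006000/1001 ≈ 545460.539 → 545461.
At 60 labels/s: frame 545461 → 02:31:31:01.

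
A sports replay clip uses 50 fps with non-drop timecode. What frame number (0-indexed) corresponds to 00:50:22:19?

151119

Total seconds to the label: (0 × 3600 + 50 × 60 + 22) = 3022.
Frame index = 3022 × 50 + 19 = 151119.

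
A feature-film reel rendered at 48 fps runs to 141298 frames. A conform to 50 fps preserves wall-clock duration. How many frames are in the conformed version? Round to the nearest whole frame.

Frames at target rate = 141298 × (50) / (48) = 1766225/12 ≈ 147185.417.
Nearest whole frame: 147185.

147185 frames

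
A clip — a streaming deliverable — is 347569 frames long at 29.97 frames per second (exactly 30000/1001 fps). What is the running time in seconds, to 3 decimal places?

Running time = 347569 × 1001/30000 = 347916569/30000 s ≈ 11597.219 s.

11597.219 seconds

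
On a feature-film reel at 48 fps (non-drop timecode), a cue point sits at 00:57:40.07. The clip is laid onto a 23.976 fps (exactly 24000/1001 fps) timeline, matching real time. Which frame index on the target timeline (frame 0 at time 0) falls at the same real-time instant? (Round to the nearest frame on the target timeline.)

frame 82961

Source frame index: (0×3600 + 57×60 + 40) × 48 + 7 = 166087.
Real time: 166087 / (48) = 166087/48 s.
Target frame: (166087/48) × (24000/1001) = 83043500/1001 ≈ 82960.539 → 82961.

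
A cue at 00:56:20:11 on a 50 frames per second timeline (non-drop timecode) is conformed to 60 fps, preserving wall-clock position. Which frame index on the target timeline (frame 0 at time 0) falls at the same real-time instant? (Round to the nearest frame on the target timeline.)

frame 202813

Source frame index: (0×3600 + 56×60 + 20) × 50 + 11 = 169011.
Real time: 169011 / (50) = 169011/50 s.
Target frame: (169011/50) × (60) = 1014066/5 ≈ 202813.200 → 202813.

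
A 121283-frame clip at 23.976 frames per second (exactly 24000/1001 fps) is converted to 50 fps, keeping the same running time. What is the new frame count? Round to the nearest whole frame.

Frames at target rate = 121283 × (50) / (24000/1001) = 121404283/480 ≈ 252925.590.
Nearest whole frame: 252926.

252926 frames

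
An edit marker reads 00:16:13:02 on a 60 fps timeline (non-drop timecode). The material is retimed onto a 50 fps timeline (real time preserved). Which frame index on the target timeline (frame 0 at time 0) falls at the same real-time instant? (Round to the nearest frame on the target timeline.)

Source frame index: (0×3600 + 16×60 + 13) × 60 + 2 = 58382.
Real time: 58382 / (60) = 29191/30 s.
Target frame: (29191/30) × (50) = 145955/3 ≈ 48651.667 → 48652.

frame 48652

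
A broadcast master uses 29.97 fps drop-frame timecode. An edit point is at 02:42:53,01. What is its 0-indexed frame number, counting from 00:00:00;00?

Complete 10-minute blocks: 16, each 17982 frames → 287712.
Remaining 2 whole minutes in the current block: 1800 + 1 × 1798 = 3598 frames.
Within the current minute: 53 × 30 + 1 − 2 = 1589 (labels ;00/;01 skipped at this minute). Total = 287712 + 3598 + 1589 = 292899.

292899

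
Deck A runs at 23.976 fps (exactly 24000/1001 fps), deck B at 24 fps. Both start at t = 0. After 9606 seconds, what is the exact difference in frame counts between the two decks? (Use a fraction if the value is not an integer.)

A emits 24000/1001 × 9606 = 230544000/1001 frames; B emits 24 × 9606 = 230544.
Difference = 230544/1001 frames (≈ 230.3137); B is ahead of A.

230544/1001 frames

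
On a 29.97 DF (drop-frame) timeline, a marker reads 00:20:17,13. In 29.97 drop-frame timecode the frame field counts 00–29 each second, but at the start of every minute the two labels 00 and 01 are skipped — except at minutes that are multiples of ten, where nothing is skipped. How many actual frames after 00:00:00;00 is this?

Complete 10-minute blocks: 2, each 17982 frames → 35964.
Remaining 0 whole minutes in the current block: 0 frames.
Within the current minute: 17 × 30 + 13 = 523. Total = 35964 + 0 + 523 = 36487.

36487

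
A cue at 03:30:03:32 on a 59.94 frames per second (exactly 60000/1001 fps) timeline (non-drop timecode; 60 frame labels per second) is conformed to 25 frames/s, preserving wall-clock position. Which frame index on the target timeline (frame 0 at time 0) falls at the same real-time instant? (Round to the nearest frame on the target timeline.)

frame 315403

Source frame index: (3×3600 + 30×60 + 3) × 60 + 32 = 756212.
Real time: 756212 / (60000/1001) = 189242053/15000 s.
Target frame: (189242053/15000) × (25) = 189242053/600 ≈ 315403.422 → 315403.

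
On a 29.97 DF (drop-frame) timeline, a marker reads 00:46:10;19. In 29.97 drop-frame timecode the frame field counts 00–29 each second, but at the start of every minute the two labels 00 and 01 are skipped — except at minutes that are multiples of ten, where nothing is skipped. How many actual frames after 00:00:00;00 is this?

83035

Complete 10-minute blocks: 4, each 17982 frames → 71928.
Remaining 6 whole minutes in the current block: 1800 + 5 × 1798 = 10790 frames.
Within the current minute: 10 × 30 + 19 − 2 = 317 (labels ;00/;01 skipped at this minute). Total = 71928 + 10790 + 317 = 83035.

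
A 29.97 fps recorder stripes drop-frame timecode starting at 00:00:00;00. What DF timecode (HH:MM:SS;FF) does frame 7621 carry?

00:04:14;09

Each 10-minute DF block holds 10 × 60 × 30 − 9 × 2 = 17982 frames. 7621 ÷ 17982 → 0 full blocks, remainder 7621.
Within the partial block the first minute is 1800 frames and each further minute 1798, so 4 further minute boundaries passed. Total skipped labels = 18 × 0 + 2 × 4 = 8.
Non-drop label index = 7621 + 8 = 7629; at 30 labels/s that is 00:04:14:09, i.e. DF 00:04:14;09.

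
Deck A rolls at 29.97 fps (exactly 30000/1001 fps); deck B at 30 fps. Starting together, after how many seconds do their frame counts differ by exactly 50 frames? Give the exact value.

The gap grows by |30 − 30000/1001| = 30/1001 frames per second.
Time for a 50-frame gap: 50 ÷ (30/1001) = 5005/3 s.

5005/3 seconds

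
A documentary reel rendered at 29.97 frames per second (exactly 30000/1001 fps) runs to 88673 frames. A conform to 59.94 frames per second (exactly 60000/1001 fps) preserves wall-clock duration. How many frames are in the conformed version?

Target frames = source frames × (target rate / source rate) = 88673 × (60000/1001)/(30000/1001) = 88673 × 2 = 177346.

177346 frames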